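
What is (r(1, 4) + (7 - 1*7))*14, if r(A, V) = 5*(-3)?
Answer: -210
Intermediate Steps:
r(A, V) = -15
(r(1, 4) + (7 - 1*7))*14 = (-15 + (7 - 1*7))*14 = (-15 + (7 - 7))*14 = (-15 + 0)*14 = -15*14 = -210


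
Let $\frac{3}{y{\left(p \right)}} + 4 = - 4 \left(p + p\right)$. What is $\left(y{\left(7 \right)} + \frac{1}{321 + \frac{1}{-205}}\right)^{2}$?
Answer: $\frac{59490369}{27063540100} \approx 0.0021982$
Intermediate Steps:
$y{\left(p \right)} = \frac{3}{-4 - 8 p}$ ($y{\left(p \right)} = \frac{3}{-4 - 4 \left(p + p\right)} = \frac{3}{-4 - 4 \cdot 2 p} = \frac{3}{-4 - 8 p}$)
$\left(y{\left(7 \right)} + \frac{1}{321 + \frac{1}{-205}}\right)^{2} = \left(- \frac{3}{4 + 8 \cdot 7} + \frac{1}{321 + \frac{1}{-205}}\right)^{2} = \left(- \frac{3}{4 + 56} + \frac{1}{321 - \frac{1}{205}}\right)^{2} = \left(- \frac{3}{60} + \frac{1}{\frac{65804}{205}}\right)^{2} = \left(\left(-3\right) \frac{1}{60} + \frac{205}{65804}\right)^{2} = \left(- \frac{1}{20} + \frac{205}{65804}\right)^{2} = \left(- \frac{7713}{164510}\right)^{2} = \frac{59490369}{27063540100}$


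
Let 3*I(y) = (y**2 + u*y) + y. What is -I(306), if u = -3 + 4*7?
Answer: -33864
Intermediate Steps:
u = 25 (u = -3 + 28 = 25)
I(y) = y**2/3 + 26*y/3 (I(y) = ((y**2 + 25*y) + y)/3 = (y**2 + 26*y)/3 = y**2/3 + 26*y/3)
-I(306) = -306*(26 + 306)/3 = -306*332/3 = -1*33864 = -33864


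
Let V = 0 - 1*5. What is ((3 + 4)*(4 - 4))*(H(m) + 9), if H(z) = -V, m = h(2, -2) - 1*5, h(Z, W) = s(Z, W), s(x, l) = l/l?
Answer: 0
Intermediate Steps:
s(x, l) = 1
h(Z, W) = 1
V = -5 (V = 0 - 5 = -5)
m = -4 (m = 1 - 1*5 = 1 - 5 = -4)
H(z) = 5 (H(z) = -1*(-5) = 5)
((3 + 4)*(4 - 4))*(H(m) + 9) = ((3 + 4)*(4 - 4))*(5 + 9) = (7*0)*14 = 0*14 = 0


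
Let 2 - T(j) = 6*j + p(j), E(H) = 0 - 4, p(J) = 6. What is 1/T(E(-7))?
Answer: 1/20 ≈ 0.050000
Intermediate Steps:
E(H) = -4
T(j) = -4 - 6*j (T(j) = 2 - (6*j + 6) = 2 - (6 + 6*j) = 2 + (-6 - 6*j) = -4 - 6*j)
1/T(E(-7)) = 1/(-4 - 6*(-4)) = 1/(-4 + 24) = 1/20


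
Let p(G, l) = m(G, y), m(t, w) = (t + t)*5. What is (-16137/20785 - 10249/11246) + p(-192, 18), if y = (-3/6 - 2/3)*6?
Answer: -449190873367/233748110 ≈ -1921.7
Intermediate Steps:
y = -7 (y = (-3*⅙ - 2*⅓)*6 = (-½ - ⅔)*6 = -7/6*6 = -7)
m(t, w) = 10*t (m(t, w) = (2*t)*5 = 10*t)
p(G, l) = 10*G
(-16137/20785 - 10249/11246) + p(-192, 18) = (-16137/20785 - 10249/11246) + 10*(-192) = (-16137*1/20785 - 10249*1/11246) - 1920 = (-16137/20785 - 10249/11246) - 1920 = -394502167/233748110 - 1920 = -449190873367/233748110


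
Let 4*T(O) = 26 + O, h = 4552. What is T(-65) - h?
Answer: -18247/4 ≈ -4561.8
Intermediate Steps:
T(O) = 13/2 + O/4 (T(O) = (26 + O)/4 = 13/2 + O/4)
T(-65) - h = (13/2 + (1/4)*(-65)) - 1*4552 = (13/2 - 65/4) - 4552 = -39/4 - 4552 = -18247/4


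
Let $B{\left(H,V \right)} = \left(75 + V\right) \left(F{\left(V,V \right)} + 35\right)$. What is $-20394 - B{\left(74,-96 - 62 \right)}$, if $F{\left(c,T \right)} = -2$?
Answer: $-17655$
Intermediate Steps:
$B{\left(H,V \right)} = 2475 + 33 V$ ($B{\left(H,V \right)} = \left(75 + V\right) \left(-2 + 35\right) = \left(75 + V\right) 33 = 2475 + 33 V$)
$-20394 - B{\left(74,-96 - 62 \right)} = -20394 - \left(2475 + 33 \left(-96 - 62\right)\right) = -20394 - \left(2475 + 33 \left(-158\right)\right) = -20394 - \left(2475 - 5214\right) = -20394 - -2739 = -20394 + 2739 = -17655$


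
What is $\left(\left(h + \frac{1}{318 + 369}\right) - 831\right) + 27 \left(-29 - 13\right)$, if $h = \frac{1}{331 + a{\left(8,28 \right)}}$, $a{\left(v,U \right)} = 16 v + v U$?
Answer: $- \frac{922017895}{469221} \approx -1965.0$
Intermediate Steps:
$a{\left(v,U \right)} = 16 v + U v$
$h = \frac{1}{683}$ ($h = \frac{1}{331 + 8 \left(16 + 28\right)} = \frac{1}{331 + 8 \cdot 44} = \frac{1}{331 + 352} = \frac{1}{683} \approx 0.0014641$)
$\left(\left(h + \frac{1}{318 + 369}\right) - 831\right) + 27 \left(-29 - 13\right) = \left(\left(\frac{1}{683} + \frac{1}{318 + 369}\right) - 831\right) + 27 \left(-29 - 13\right) = \left(\left(\frac{1}{683} + \frac{1}{687}\right) - 831\right) + 27 \left(-42\right) = \left(\left(\frac{1}{683} + \frac{1}{687}\right) - 831\right) - 1134 = \left(\frac{1370}{469221} - 831\right) - 1134 = - \frac{389921281}{469221} - 1134 = - \frac{922017895}{469221}$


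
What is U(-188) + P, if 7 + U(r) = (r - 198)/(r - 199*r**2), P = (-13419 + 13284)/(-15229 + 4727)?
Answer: -64514713663/9233416161 ≈ -6.9871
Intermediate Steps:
P = 135/10502 (P = -135/(-10502) = -135*(-1/10502) = 135/10502 ≈ 0.012855)
U(r) = -7 + (-198 + r)/(r - 199*r**2) (U(r) = -7 + (r - 198)/(r - 199*r**2) = -7 + (-198 + r)/(r - 199*r**2))
U(-188) + P = (198 - 1393*(-188)**2 + 6*(-188))/((-188)*(-1 + 199*(-188))) + 135/10502 = -(198 - 1393*35344 - 1128)/(188*(-1 - 37412)) + 135/10502 = -1/188*(198 - 49234192 - 1128)/(-37413) + 135/10502 = -1/188*(-1/37413)*(-49235122) + 135/10502 = -24617561/3516822 + 135/10502 = -64514713663/9233416161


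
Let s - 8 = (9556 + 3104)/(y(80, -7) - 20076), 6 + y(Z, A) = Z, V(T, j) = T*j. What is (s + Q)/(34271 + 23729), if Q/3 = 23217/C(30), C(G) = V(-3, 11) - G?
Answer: -76881993/4060406000 ≈ -0.018935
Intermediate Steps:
y(Z, A) = -6 + Z
C(G) = -33 - G (C(G) = -3*11 - G = -33 - G)
s = 73678/10001 (s = 8 + (9556 + 3104)/((-6 + 80) - 20076) = 8 + 12660/(74 - 20076) = 8 + 12660/(-20002) = 8 + 12660*(-1/20002) = 8 - 6330/10001 = 73678/10001 ≈ 7.3671)
Q = -7739/7 (Q = 3*(23217/(-33 - 1*30)) = 3*(23217/(-33 - 30)) = 3*(23217/(-63)) = 3*(23217*(-1/63)) = 3*(-7739/21) = -7739/7 ≈ -1105.6)
(s + Q)/(34271 + 23729) = (73678/10001 - 7739/7)/(34271 + 23729) = -76881993/70007/58000 = -76881993/70007*1/58000 = -76881993/4060406000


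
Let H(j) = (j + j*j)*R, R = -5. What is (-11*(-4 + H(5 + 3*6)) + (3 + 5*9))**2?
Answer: 927324304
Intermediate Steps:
H(j) = -5*j - 5*j**2 (H(j) = (j + j*j)*(-5) = (j + j**2)*(-5) = -5*j - 5*j**2)
(-11*(-4 + H(5 + 3*6)) + (3 + 5*9))**2 = (-11*(-4 - 5*(5 + 3*6)*(1 + (5 + 3*6))) + (3 + 5*9))**2 = (-11*(-4 - 5*(5 + 18)*(1 + (5 + 18))) + (3 + 45))**2 = (-11*(-4 - 5*23*(1 + 23)) + 48)**2 = (-11*(-4 - 5*23*24) + 48)**2 = (-11*(-4 - 2760) + 48)**2 = (-11*(-2764) + 48)**2 = (30404 + 48)**2 = 30452**2 = 927324304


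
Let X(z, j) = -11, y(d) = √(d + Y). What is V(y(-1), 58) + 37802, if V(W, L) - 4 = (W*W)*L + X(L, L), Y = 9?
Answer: 38259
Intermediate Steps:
y(d) = √(9 + d) (y(d) = √(d + 9) = √(9 + d))
V(W, L) = -7 + L*W² (V(W, L) = 4 + ((W*W)*L - 11) = 4 + (W²*L - 11) = 4 + (L*W² - 11) = 4 + (-11 + L*W²) = -7 + L*W²)
V(y(-1), 58) + 37802 = (-7 + 58*(√(9 - 1))²) + 37802 = (-7 + 58*(√8)²) + 37802 = (-7 + 58*(2*√2)²) + 37802 = (-7 + 58*8) + 37802 = (-7 + 464) + 37802 = 457 + 37802 = 38259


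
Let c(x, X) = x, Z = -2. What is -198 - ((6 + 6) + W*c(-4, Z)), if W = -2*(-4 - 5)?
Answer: -138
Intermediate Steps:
W = 18 (W = -2*(-9) = 18)
-198 - ((6 + 6) + W*c(-4, Z)) = -198 - ((6 + 6) + 18*(-4)) = -198 - (12 - 72) = -198 - 1*(-60) = -198 + 60 = -138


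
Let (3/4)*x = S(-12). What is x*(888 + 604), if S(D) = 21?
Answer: 41776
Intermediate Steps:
x = 28 (x = (4/3)*21 = 28)
x*(888 + 604) = 28*(888 + 604) = 28*1492 = 41776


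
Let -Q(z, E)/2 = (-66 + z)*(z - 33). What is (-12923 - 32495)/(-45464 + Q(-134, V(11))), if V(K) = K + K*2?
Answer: 22709/56132 ≈ 0.40456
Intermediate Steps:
V(K) = 3*K (V(K) = K + 2*K = 3*K)
Q(z, E) = -2*(-66 + z)*(-33 + z) (Q(z, E) = -2*(-66 + z)*(z - 33) = -2*(-66 + z)*(-33 + z))
(-12923 - 32495)/(-45464 + Q(-134, V(11))) = (-12923 - 32495)/(-45464 + (-4356 - 2*(-134)² + 198*(-134))) = -45418/(-45464 + (-4356 - 2*17956 - 26532)) = -45418/(-45464 + (-4356 - 35912 - 26532)) = -45418/(-45464 - 66800) = -45418/(-112264) = -45418*(-1/112264) = 22709/56132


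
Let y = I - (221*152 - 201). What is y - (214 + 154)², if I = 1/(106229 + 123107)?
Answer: -38715356839/229336 ≈ -1.6882e+5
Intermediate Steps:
I = 1/229336 ≈ 4.3604e-6
y = -7657758375/229336 (y = 1/229336 - (221*152 - 201) = 1/229336 - (33592 - 201) = 1/229336 - 1*33391 = 1/229336 - 33391 = -7657758375/229336 ≈ -33391.)
y - (214 + 154)² = -7657758375/229336 - (214 + 154)² = -7657758375/229336 - 1*368² = -7657758375/229336 - 1*135424 = -7657758375/229336 - 135424 = -38715356839/229336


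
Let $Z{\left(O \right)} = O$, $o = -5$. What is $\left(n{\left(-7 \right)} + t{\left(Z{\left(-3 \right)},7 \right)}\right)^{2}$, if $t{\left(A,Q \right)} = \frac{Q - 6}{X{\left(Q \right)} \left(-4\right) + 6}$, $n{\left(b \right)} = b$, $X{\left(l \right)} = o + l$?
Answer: $\frac{225}{4} \approx 56.25$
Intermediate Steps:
$X{\left(l \right)} = -5 + l$
$t{\left(A,Q \right)} = \frac{-6 + Q}{26 - 4 Q}$ ($t{\left(A,Q \right)} = \frac{Q - 6}{\left(-5 + Q\right) \left(-4\right) + 6} = \frac{-6 + Q}{\left(20 - 4 Q\right) + 6} = \frac{-6 + Q}{26 - 4 Q}$)
$\left(n{\left(-7 \right)} + t{\left(Z{\left(-3 \right)},7 \right)}\right)^{2} = \left(-7 + \frac{6 - 7}{2 \left(-13 + 2 \cdot 7\right)}\right)^{2} = \left(-7 + \frac{6 - 7}{2 \left(-13 + 14\right)}\right)^{2} = \left(-7 + \frac{1}{2} \cdot 1^{-1} \left(-1\right)\right)^{2} = \left(-7 + \frac{1}{2} \cdot 1 \left(-1\right)\right)^{2} = \left(-7 - \frac{1}{2}\right)^{2} = \left(- \frac{15}{2}\right)^{2} = \frac{225}{4}$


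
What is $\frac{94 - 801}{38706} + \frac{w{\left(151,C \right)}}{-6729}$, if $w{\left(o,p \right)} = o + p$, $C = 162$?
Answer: $- \frac{1874709}{28939186} \approx -0.064781$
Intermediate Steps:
$\frac{94 - 801}{38706} + \frac{w{\left(151,C \right)}}{-6729} = \frac{94 - 801}{38706} + \frac{151 + 162}{-6729} = \left(94 - 801\right) \frac{1}{38706} + 313 \left(- \frac{1}{6729}\right) = \left(-707\right) \frac{1}{38706} - \frac{313}{6729} = - \frac{707}{38706} - \frac{313}{6729} = - \frac{1874709}{28939186}$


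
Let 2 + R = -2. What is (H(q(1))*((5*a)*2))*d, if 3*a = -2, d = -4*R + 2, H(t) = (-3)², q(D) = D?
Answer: -1080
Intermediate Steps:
R = -4 (R = -2 - 2 = -4)
H(t) = 9
d = 18 (d = -4*(-4) + 2 = 16 + 2 = 18)
a = -⅔ (a = (⅓)*(-2) = -⅔ ≈ -0.66667)
(H(q(1))*((5*a)*2))*d = (9*((5*(-⅔))*2))*18 = (9*(-10/3*2))*18 = (9*(-20/3))*18 = -60*18 = -1080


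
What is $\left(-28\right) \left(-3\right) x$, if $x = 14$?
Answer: $1176$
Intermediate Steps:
$\left(-28\right) \left(-3\right) x = \left(-28\right) \left(-3\right) 14 = 84 \cdot 14 = 1176$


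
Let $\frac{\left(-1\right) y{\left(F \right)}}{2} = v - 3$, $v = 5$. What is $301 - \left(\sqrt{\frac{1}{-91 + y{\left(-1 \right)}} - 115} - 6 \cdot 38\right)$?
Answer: $529 - \frac{3 i \sqrt{115330}}{95} \approx 529.0 - 10.724 i$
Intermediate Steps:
$y{\left(F \right)} = -4$ ($y{\left(F \right)} = - 2 \left(5 - 3\right) = \left(-2\right) 2 = -4$)
$301 - \left(\sqrt{\frac{1}{-91 + y{\left(-1 \right)}} - 115} - 6 \cdot 38\right) = 301 - \left(\sqrt{\frac{1}{-91 - 4} - 115} - 6 \cdot 38\right) = 301 - \left(\sqrt{\frac{1}{-95} - 115} - 228\right) = 301 - \left(\sqrt{- \frac{1}{95} - 115} - 228\right) = 301 - \left(\sqrt{- \frac{10926}{95}} - 228\right) = 301 - \left(\frac{3 i \sqrt{115330}}{95} - 228\right) = 301 - \left(-228 + \frac{3 i \sqrt{115330}}{95}\right) = 301 + \left(228 - \frac{3 i \sqrt{115330}}{95}\right) = 529 - \frac{3 i \sqrt{115330}}{95}$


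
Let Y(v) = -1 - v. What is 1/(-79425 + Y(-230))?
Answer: -1/79196 ≈ -1.2627e-5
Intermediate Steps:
1/(-79425 + Y(-230)) = 1/(-79425 + (-1 - 1*(-230))) = 1/(-79425 + (-1 + 230)) = 1/(-79425 + 229) = 1/(-79196) = -1/79196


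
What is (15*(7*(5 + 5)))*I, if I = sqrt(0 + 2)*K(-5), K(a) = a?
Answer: -5250*sqrt(2) ≈ -7424.6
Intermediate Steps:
I = -5*sqrt(2) (I = sqrt(0 + 2)*(-5) = sqrt(2)*(-5) = -5*sqrt(2) ≈ -7.0711)
(15*(7*(5 + 5)))*I = (15*(7*(5 + 5)))*(-5*sqrt(2)) = (15*(7*10))*(-5*sqrt(2)) = (15*70)*(-5*sqrt(2)) = 1050*(-5*sqrt(2)) = -5250*sqrt(2)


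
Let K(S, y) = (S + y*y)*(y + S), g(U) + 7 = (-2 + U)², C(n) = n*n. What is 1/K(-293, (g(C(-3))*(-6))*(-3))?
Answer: 1/264485509 ≈ 3.7809e-9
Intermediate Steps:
C(n) = n²
g(U) = -7 + (-2 + U)²
K(S, y) = (S + y)*(S + y²) (K(S, y) = (S + y²)*(S + y) = (S + y)*(S + y²))
1/K(-293, (g(C(-3))*(-6))*(-3)) = 1/((-293)² + (((-7 + (-2 + (-3)²)²)*(-6))*(-3))³ - 293*(-7 + (-2 + (-3)²)²)*(-6)*(-3) - 293*324*(-7 + (-2 + (-3)²)²)²) = 1/(85849 + (((-7 + (-2 + 9)²)*(-6))*(-3))³ - 293*(-7 + (-2 + 9)²)*(-6)*(-3) - 293*324*(-7 + (-2 + 9)²)²) = 1/(85849 + (((-7 + 7²)*(-6))*(-3))³ - 293*(-7 + 7²)*(-6)*(-3) - 293*324*(-7 + 7²)²) = 1/(85849 + (((-7 + 49)*(-6))*(-3))³ - 293*(-7 + 49)*(-6)*(-3) - 293*324*(-7 + 49)²) = 1/(85849 + ((42*(-6))*(-3))³ - 293*42*(-6)*(-3) - 293*((42*(-6))*(-3))²) = 1/(85849 + (-252*(-3))³ - (-73836)*(-3) - 293*(-252*(-3))²) = 1/(85849 + 756³ - 293*756 - 293*756²) = 1/(85849 + 432081216 - 221508 - 293*571536) = 1/(85849 + 432081216 - 221508 - 167460048) = 1/264485509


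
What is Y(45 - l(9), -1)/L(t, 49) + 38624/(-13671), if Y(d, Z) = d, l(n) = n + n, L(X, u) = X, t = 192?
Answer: -2348897/874944 ≈ -2.6846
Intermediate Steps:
l(n) = 2*n
Y(45 - l(9), -1)/L(t, 49) + 38624/(-13671) = (45 - 2*9)/192 + 38624/(-13671) = (45 - 1*18)*(1/192) + 38624*(-1/13671) = (45 - 18)*(1/192) - 38624/13671 = 27*(1/192) - 38624/13671 = 9/64 - 38624/13671 = -2348897/874944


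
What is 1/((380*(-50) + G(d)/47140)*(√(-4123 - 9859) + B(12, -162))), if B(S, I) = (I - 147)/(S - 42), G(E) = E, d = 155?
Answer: -9710840/252362730114921 + 942800*I*√13982/252362730114921 ≈ -3.848e-8 + 4.4175e-7*I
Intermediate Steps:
B(S, I) = (-147 + I)/(-42 + S)
1/((380*(-50) + G(d)/47140)*(√(-4123 - 9859) + B(12, -162))) = 1/((380*(-50) + 155/47140)*(√(-4123 - 9859) + (-147 - 162)/(-42 + 12))) = 1/((-19000 + 155*(1/47140))*(√(-13982) - 309/(-30))) = 1/((-19000 + 31/9428)*(I*√13982 - 1/30*(-309))) = 1/(-179131969*(I*√13982 + 103/10)/9428) = 1/(-179131969*(103/10 + I*√13982)/9428) = 1/(-18450592807/94280 - 179131969*I*√13982/9428)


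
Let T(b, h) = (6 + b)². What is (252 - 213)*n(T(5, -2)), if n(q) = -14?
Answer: -546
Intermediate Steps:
(252 - 213)*n(T(5, -2)) = (252 - 213)*(-14) = 39*(-14) = -546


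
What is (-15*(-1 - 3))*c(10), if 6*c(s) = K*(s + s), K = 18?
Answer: 3600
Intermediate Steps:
c(s) = 6*s (c(s) = (18*(s + s))/6 = (18*(2*s))/6 = (36*s)/6 = 6*s)
(-15*(-1 - 3))*c(10) = (-15*(-1 - 3))*(6*10) = -15*(-4)*60 = -5*(-12)*60 = 60*60 = 3600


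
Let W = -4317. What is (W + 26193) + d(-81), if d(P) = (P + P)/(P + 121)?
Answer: 437439/20 ≈ 21872.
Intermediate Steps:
d(P) = 2*P/(121 + P) (d(P) = (2*P)/(121 + P) = 2*P/(121 + P))
(W + 26193) + d(-81) = (-4317 + 26193) + 2*(-81)/(121 - 81) = 21876 + 2*(-81)/40 = 21876 + 2*(-81)*(1/40) = 21876 - 81/20 = 437439/20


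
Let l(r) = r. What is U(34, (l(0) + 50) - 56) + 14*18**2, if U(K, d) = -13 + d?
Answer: 4517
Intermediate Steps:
U(34, (l(0) + 50) - 56) + 14*18**2 = (-13 + ((0 + 50) - 56)) + 14*18**2 = (-13 + (50 - 56)) + 14*324 = (-13 - 6) + 4536 = -19 + 4536 = 4517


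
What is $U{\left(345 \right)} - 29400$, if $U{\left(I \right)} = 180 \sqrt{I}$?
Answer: $-29400 + 180 \sqrt{345} \approx -26057.0$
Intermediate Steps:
$U{\left(345 \right)} - 29400 = 180 \sqrt{345} - 29400 = -29400 + 180 \sqrt{345}$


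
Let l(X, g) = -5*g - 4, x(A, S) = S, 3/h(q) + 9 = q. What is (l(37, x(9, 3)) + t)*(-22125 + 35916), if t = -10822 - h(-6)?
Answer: -747527364/5 ≈ -1.4951e+8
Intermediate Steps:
h(q) = 3/(-9 + q)
l(X, g) = -4 - 5*g
t = -54109/5 (t = -10822 - 3/(-9 - 6) = -10822 - 3/(-15) = -10822 - 3*(-1)/15 = -10822 - 1*(-⅕) = -10822 + ⅕ = -54109/5 ≈ -10822.)
(l(37, x(9, 3)) + t)*(-22125 + 35916) = ((-4 - 5*3) - 54109/5)*(-22125 + 35916) = ((-4 - 15) - 54109/5)*13791 = (-19 - 54109/5)*13791 = -54204/5*13791 = -747527364/5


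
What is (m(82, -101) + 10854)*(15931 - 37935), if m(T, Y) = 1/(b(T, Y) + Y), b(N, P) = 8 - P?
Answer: -477668333/2 ≈ -2.3883e+8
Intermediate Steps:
m(T, Y) = ⅛ (m(T, Y) = 1/((8 - Y) + Y) = 1/8 = ⅛)
(m(82, -101) + 10854)*(15931 - 37935) = (⅛ + 10854)*(15931 - 37935) = (86833/8)*(-22004) = -477668333/2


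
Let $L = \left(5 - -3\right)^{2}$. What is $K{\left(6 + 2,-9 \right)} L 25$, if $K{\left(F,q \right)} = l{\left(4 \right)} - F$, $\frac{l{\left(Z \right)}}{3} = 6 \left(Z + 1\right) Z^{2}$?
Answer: $2291200$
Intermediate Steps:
$l{\left(Z \right)} = 3 Z^{2} \left(6 + 6 Z\right)$ ($l{\left(Z \right)} = 3 \cdot 6 \left(Z + 1\right) Z^{2} = 3 \cdot 6 \left(1 + Z\right) Z^{2} = 3 \left(6 + 6 Z\right) Z^{2} = 3 Z^{2} \left(6 + 6 Z\right)$)
$K{\left(F,q \right)} = 1440 - F$ ($K{\left(F,q \right)} = 18 \cdot 4^{2} \left(1 + 4\right) - F = 18 \cdot 16 \cdot 5 - F = 1440 - F$)
$L = 64$ ($L = \left(5 + 3\right)^{2} = 8^{2} = 64$)
$K{\left(6 + 2,-9 \right)} L 25 = \left(1440 - \left(6 + 2\right)\right) 64 \cdot 25 = \left(1440 - 8\right) 64 \cdot 25 = 1432 \cdot 64 \cdot 25 = 91648 \cdot 25 = 2291200$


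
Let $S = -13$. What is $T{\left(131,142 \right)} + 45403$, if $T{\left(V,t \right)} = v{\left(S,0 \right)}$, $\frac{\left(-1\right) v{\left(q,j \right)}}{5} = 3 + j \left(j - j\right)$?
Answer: $45388$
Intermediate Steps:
$v{\left(q,j \right)} = -15$ ($v{\left(q,j \right)} = - 5 \left(3 + j \left(j - j\right)\right) = - 5 \left(3 + j 0\right) = - 5 \left(3 + 0\right) = \left(-5\right) 3 = -15$)
$T{\left(V,t \right)} = -15$
$T{\left(131,142 \right)} + 45403 = -15 + 45403 = 45388$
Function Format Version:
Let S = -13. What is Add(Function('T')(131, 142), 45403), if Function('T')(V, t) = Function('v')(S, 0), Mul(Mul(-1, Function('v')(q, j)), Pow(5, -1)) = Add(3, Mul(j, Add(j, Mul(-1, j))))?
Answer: 45388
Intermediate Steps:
Function('v')(q, j) = -15 (Function('v')(q, j) = Mul(-5, Add(3, Mul(j, Add(j, Mul(-1, j))))) = Mul(-5, Add(3, Mul(j, 0))) = Mul(-5, Add(3, 0)) = Mul(-5, 3) = -15)
Function('T')(V, t) = -15
Add(Function('T')(131, 142), 45403) = Add(-15, 45403) = 45388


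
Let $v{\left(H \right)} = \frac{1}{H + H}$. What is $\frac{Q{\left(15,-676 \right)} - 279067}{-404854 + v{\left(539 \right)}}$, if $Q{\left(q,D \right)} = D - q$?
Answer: $\frac{301579124}{436432611} \approx 0.69101$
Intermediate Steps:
$v{\left(H \right)} = \frac{1}{2 H}$
$\frac{Q{\left(15,-676 \right)} - 279067}{-404854 + v{\left(539 \right)}} = \frac{\left(-676 - 15\right) - 279067}{-404854 + \frac{1}{2 \cdot 539}} = \frac{\left(-676 - 15\right) - 279067}{-404854 + \frac{1}{2} \cdot \frac{1}{539}} = \frac{-691 - 279067}{-404854 + \frac{1}{1078}} = - \frac{279758}{- \frac{436432611}{1078}} = \left(-279758\right) \left(- \frac{1078}{436432611}\right) = \frac{301579124}{436432611}$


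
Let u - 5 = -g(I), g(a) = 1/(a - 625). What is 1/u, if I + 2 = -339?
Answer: 966/4831 ≈ 0.19996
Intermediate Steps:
I = -341 (I = -2 - 339 = -341)
g(a) = 1/(-625 + a)
u = 4831/966 (u = 5 - 1/(-625 - 341) = 5 - 1/(-966) = 5 - 1*(-1/966) = 5 + 1/966 = 4831/966 ≈ 5.0010)
1/u = 1/(4831/966) = 966/4831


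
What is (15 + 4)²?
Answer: 361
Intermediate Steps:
(15 + 4)² = 19² = 361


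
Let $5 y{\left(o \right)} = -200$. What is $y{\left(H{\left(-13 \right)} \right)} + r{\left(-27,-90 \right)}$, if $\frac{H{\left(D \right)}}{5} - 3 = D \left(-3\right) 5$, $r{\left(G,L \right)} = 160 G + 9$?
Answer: $-4351$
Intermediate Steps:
$r{\left(G,L \right)} = 9 + 160 G$
$H{\left(D \right)} = 15 - 75 D$ ($H{\left(D \right)} = 15 + 5 D \left(-3\right) 5 = 15 + 5 - 3 D 5 = 15 + 5 \left(- 15 D\right) = 15 - 75 D$)
$y{\left(o \right)} = -40$ ($y{\left(o \right)} = \frac{1}{5} \left(-200\right) = -40$)
$y{\left(H{\left(-13 \right)} \right)} + r{\left(-27,-90 \right)} = -40 + \left(9 + 160 \left(-27\right)\right) = -40 + \left(9 - 4320\right) = -40 - 4311 = -4351$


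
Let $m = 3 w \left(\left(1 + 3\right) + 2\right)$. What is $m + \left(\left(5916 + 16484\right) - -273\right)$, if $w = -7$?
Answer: $22547$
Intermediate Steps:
$m = -126$ ($m = 3 \left(-7\right) \left(\left(1 + 3\right) + 2\right) = - 21 \left(4 + 2\right) = \left(-21\right) 6 = -126$)
$m + \left(\left(5916 + 16484\right) - -273\right) = -126 + \left(\left(5916 + 16484\right) - -273\right) = -126 + \left(22400 + 273\right) = -126 + 22673 = 22547$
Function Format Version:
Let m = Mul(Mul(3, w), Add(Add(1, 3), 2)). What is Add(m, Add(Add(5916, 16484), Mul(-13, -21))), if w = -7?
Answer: 22547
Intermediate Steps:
m = -126 (m = Mul(Mul(3, -7), Add(Add(1, 3), 2)) = Mul(-21, Add(4, 2)) = Mul(-21, 6) = -126)
Add(m, Add(Add(5916, 16484), Mul(-13, -21))) = Add(-126, Add(Add(5916, 16484), Mul(-13, -21))) = Add(-126, Add(22400, 273)) = Add(-126, 22673) = 22547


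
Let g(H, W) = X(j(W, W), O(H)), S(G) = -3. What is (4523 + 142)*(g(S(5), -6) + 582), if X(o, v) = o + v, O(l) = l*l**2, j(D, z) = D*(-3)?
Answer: 2673045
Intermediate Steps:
j(D, z) = -3*D
O(l) = l**3
g(H, W) = H**3 - 3*W (g(H, W) = -3*W + H**3 = H**3 - 3*W)
(4523 + 142)*(g(S(5), -6) + 582) = (4523 + 142)*(((-3)**3 - 3*(-6)) + 582) = 4665*((-27 + 18) + 582) = 4665*(-9 + 582) = 4665*573 = 2673045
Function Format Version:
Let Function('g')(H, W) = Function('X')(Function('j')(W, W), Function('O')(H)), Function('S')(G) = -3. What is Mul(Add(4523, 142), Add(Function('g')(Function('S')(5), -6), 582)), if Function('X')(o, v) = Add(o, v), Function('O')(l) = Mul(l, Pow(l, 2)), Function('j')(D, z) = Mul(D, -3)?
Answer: 2673045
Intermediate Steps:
Function('j')(D, z) = Mul(-3, D)
Function('O')(l) = Pow(l, 3)
Function('g')(H, W) = Add(Pow(H, 3), Mul(-3, W)) (Function('g')(H, W) = Add(Mul(-3, W), Pow(H, 3)) = Add(Pow(H, 3), Mul(-3, W)))
Mul(Add(4523, 142), Add(Function('g')(Function('S')(5), -6), 582)) = Mul(Add(4523, 142), Add(Add(Pow(-3, 3), Mul(-3, -6)), 582)) = Mul(4665, Add(Add(-27, 18), 582)) = Mul(4665, Add(-9, 582)) = Mul(4665, 573) = 2673045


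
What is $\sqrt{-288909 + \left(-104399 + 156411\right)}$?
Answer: $i \sqrt{236897} \approx 486.72 i$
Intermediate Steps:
$\sqrt{-288909 + \left(-104399 + 156411\right)} = \sqrt{-288909 + 52012} = \sqrt{-236897} = i \sqrt{236897}$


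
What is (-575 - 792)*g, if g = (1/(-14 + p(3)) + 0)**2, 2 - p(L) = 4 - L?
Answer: -1367/169 ≈ -8.0888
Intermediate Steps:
p(L) = -2 + L (p(L) = 2 - (4 - L) = 2 + (-4 + L) = -2 + L)
g = 1/169 (g = (1/(-14 + (-2 + 3)) + 0)**2 = (1/(-14 + 1) + 0)**2 = (1/(-13) + 0)**2 = (-1/13 + 0)**2 = (-1/13)**2 = 1/169 ≈ 0.0059172)
(-575 - 792)*g = (-575 - 792)*(1/169) = -1367*1/169 = -1367/169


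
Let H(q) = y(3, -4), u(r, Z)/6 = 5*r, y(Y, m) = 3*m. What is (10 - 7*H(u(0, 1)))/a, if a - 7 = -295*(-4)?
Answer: 94/1187 ≈ 0.079191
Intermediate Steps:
a = 1187 (a = 7 - 295*(-4) = 7 + 1180 = 1187)
u(r, Z) = 30*r (u(r, Z) = 6*(5*r) = 30*r)
H(q) = -12 (H(q) = 3*(-4) = -12)
(10 - 7*H(u(0, 1)))/a = (10 - 7*(-12))/1187 = (10 + 84)*(1/1187) = 94*(1/1187) = 94/1187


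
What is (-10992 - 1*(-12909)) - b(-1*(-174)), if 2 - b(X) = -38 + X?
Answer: 2051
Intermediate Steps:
b(X) = 40 - X (b(X) = 2 - (-38 + X) = 2 + (38 - X) = 40 - X)
(-10992 - 1*(-12909)) - b(-1*(-174)) = (-10992 - 1*(-12909)) - (40 - (-1)*(-174)) = (-10992 + 12909) - (40 - 1*174) = 1917 - (40 - 174) = 1917 - 1*(-134) = 1917 + 134 = 2051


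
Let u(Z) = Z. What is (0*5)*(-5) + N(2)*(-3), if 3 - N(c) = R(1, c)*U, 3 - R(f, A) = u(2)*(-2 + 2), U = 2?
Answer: 9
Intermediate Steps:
R(f, A) = 3 (R(f, A) = 3 - 2*(-2 + 2) = 3 - 2*0 = 3 - 1*0 = 3 + 0 = 3)
N(c) = -3 (N(c) = 3 - 3*2 = 3 - 1*6 = 3 - 6 = -3)
(0*5)*(-5) + N(2)*(-3) = (0*5)*(-5) - 3*(-3) = 0*(-5) + 9 = 0 + 9 = 9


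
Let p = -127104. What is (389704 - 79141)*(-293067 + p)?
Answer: -130489566273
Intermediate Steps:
(389704 - 79141)*(-293067 + p) = (389704 - 79141)*(-293067 - 127104) = 310563*(-420171) = -130489566273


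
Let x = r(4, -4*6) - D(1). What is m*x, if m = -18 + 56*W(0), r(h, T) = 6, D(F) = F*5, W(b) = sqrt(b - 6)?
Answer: -18 + 56*I*sqrt(6) ≈ -18.0 + 137.17*I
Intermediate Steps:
W(b) = sqrt(-6 + b)
D(F) = 5*F
m = -18 + 56*I*sqrt(6) (m = -18 + 56*sqrt(-6 + 0) = -18 + 56*sqrt(-6) = -18 + 56*(I*sqrt(6)) = -18 + 56*I*sqrt(6) ≈ -18.0 + 137.17*I)
x = 1 (x = 6 - 5 = 1)
m*x = (-18 + 56*I*sqrt(6))*1 = -18 + 56*I*sqrt(6)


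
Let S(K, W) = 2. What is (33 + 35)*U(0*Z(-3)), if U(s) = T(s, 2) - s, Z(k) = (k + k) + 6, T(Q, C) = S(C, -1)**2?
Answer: 272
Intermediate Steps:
T(Q, C) = 4 (T(Q, C) = 2**2 = 4)
Z(k) = 6 + 2*k (Z(k) = 2*k + 6 = 6 + 2*k)
U(s) = 4 - s
(33 + 35)*U(0*Z(-3)) = (33 + 35)*(4 - 0*(6 + 2*(-3))) = 68*(4 - 0*(6 - 6)) = 68*(4 - 0*0) = 68*(4 - 1*0) = 68*(4 + 0) = 68*4 = 272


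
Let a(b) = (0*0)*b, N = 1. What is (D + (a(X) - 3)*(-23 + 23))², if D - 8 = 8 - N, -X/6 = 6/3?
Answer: 225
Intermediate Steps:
X = -12 (X = -36/3 = -6*2 = -12)
a(b) = 0 (a(b) = 0*b = 0)
D = 15 (D = 8 + (8 - 1*1) = 8 + (8 - 1) = 8 + 7 = 15)
(D + (a(X) - 3)*(-23 + 23))² = (15 + (0 - 3)*(-23 + 23))² = (15 - 3*0)² = (15 + 0)² = 15² = 225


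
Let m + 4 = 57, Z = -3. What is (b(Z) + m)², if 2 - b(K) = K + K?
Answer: 3721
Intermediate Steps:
m = 53 (m = -4 + 57 = 53)
b(K) = 2 - 2*K (b(K) = 2 - (K + K) = 2 - 2*K)
(b(Z) + m)² = ((2 - 2*(-3)) + 53)² = ((2 + 6) + 53)² = (8 + 53)² = 61² = 3721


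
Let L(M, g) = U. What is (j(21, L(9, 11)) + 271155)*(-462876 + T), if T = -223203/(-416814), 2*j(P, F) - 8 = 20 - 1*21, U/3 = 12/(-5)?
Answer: -34876943861791979/277876 ≈ -1.2551e+11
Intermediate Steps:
U = -36/5 (U = 3*(12/(-5)) = 3*(12*(-1/5)) = 3*(-12/5) = -36/5 ≈ -7.2000)
L(M, g) = -36/5
j(P, F) = 7/2 (j(P, F) = 4 + (20 - 1*21)/2 = 4 + (20 - 21)/2 = 4 + (1/2)*(-1) = 4 - 1/2 = 7/2)
T = 74401/138938 (T = -223203*(-1/416814) = 74401/138938 ≈ 0.53550)
(j(21, L(9, 11)) + 271155)*(-462876 + T) = (7/2 + 271155)*(-462876 + 74401/138938) = (542317/2)*(-64310991287/138938) = -34876943861791979/277876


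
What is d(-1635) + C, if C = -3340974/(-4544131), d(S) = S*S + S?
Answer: 12140058279264/4544131 ≈ 2.6716e+6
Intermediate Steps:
d(S) = S + S² (d(S) = S² + S = S + S²)
C = 3340974/4544131 (C = -3340974*(-1/4544131) = 3340974/4544131 ≈ 0.73523)
d(-1635) + C = -1635*(1 - 1635) + 3340974/4544131 = -1635*(-1634) + 3340974/4544131 = 2671590 + 3340974/4544131 = 12140058279264/4544131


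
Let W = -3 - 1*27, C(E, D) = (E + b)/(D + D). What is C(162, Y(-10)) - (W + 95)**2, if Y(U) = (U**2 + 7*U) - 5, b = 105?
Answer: -210983/50 ≈ -4219.7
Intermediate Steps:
Y(U) = -5 + U**2 + 7*U
C(E, D) = (105 + E)/(2*D) (C(E, D) = (E + 105)/(D + D) = (105 + E)/((2*D)) = (105 + E)*(1/(2*D)) = (105 + E)/(2*D))
W = -30 (W = -3 - 27 = -30)
C(162, Y(-10)) - (W + 95)**2 = (105 + 162)/(2*(-5 + (-10)**2 + 7*(-10))) - (-30 + 95)**2 = (1/2)*267/(-5 + 100 - 70) - 1*65**2 = (1/2)*267/25 - 1*4225 = (1/2)*(1/25)*267 - 4225 = 267/50 - 4225 = -210983/50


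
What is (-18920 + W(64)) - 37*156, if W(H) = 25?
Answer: -24667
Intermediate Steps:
(-18920 + W(64)) - 37*156 = (-18920 + 25) - 37*156 = -18895 - 5772 = -24667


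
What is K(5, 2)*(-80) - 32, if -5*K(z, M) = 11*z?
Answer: 848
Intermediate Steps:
K(z, M) = -11*z/5
K(5, 2)*(-80) - 32 = -11/5*5*(-80) - 32 = -11*(-80) - 32 = 880 - 32 = 848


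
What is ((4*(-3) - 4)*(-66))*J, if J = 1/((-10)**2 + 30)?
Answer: 528/65 ≈ 8.1231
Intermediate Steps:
J = 1/130 (J = 1/(100 + 30) = 1/130 ≈ 0.0076923)
((4*(-3) - 4)*(-66))*J = ((4*(-3) - 4)*(-66))*(1/130) = ((-12 - 4)*(-66))*(1/130) = -16*(-66)*(1/130) = 1056*(1/130) = 528/65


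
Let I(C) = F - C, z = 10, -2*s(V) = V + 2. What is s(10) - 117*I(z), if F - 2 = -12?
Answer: 2334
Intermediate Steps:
s(V) = -1 - V/2 (s(V) = -(V + 2)/2 = -(2 + V)/2 = -1 - V/2)
F = -10 (F = 2 - 12 = -10)
I(C) = -10 - C
s(10) - 117*I(z) = (-1 - 1/2*10) - 117*(-10 - 1*10) = (-1 - 5) - 117*(-10 - 10) = -6 - 117*(-20) = -6 + 2340 = 2334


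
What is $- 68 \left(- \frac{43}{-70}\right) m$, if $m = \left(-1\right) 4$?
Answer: $\frac{5848}{35} \approx 167.09$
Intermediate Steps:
$m = -4$
$- 68 \left(- \frac{43}{-70}\right) m = - 68 \left(- \frac{43}{-70}\right) \left(-4\right) = - 68 \left(\left(-43\right) \left(- \frac{1}{70}\right)\right) \left(-4\right) = \left(-68\right) \frac{43}{70} \left(-4\right) = \left(- \frac{1462}{35}\right) \left(-4\right) = \frac{5848}{35}$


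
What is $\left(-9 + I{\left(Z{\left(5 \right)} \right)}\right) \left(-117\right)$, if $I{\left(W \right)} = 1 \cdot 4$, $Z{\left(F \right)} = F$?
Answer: $585$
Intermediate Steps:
$I{\left(W \right)} = 4$
$\left(-9 + I{\left(Z{\left(5 \right)} \right)}\right) \left(-117\right) = \left(-9 + 4\right) \left(-117\right) = \left(-5\right) \left(-117\right) = 585$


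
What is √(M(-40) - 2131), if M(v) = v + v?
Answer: I*√2211 ≈ 47.021*I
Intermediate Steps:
M(v) = 2*v
√(M(-40) - 2131) = √(2*(-40) - 2131) = √(-80 - 2131) = √(-2211) = I*√2211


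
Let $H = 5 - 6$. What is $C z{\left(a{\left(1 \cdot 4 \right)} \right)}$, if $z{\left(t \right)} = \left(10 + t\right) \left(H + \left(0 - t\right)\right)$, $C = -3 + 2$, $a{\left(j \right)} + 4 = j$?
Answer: $10$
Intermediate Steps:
$H = -1$ ($H = 5 - 6 = -1$)
$a{\left(j \right)} = -4 + j$
$C = -1$
$z{\left(t \right)} = \left(-1 - t\right) \left(10 + t\right)$ ($z{\left(t \right)} = \left(10 + t\right) \left(-1 + \left(0 - t\right)\right) = \left(10 + t\right) \left(-1 - t\right) = \left(-1 - t\right) \left(10 + t\right)$)
$C z{\left(a{\left(1 \cdot 4 \right)} \right)} = - (-10 - \left(-4 + 1 \cdot 4\right)^{2} - 11 \left(-4 + 1 \cdot 4\right)) = - (-10 - \left(-4 + 4\right)^{2} - 11 \left(-4 + 4\right)) = - (-10 - 0^{2} - 0) = - (-10 - 0 + 0) = - (-10 + 0 + 0) = \left(-1\right) \left(-10\right) = 10$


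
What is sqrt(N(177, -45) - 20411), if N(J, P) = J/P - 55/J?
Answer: I*sqrt(1776636615)/295 ≈ 142.88*I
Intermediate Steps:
N(J, P) = -55/J + J/P
sqrt(N(177, -45) - 20411) = sqrt((-55/177 + 177/(-45)) - 20411) = sqrt((-55*1/177 + 177*(-1/45)) - 20411) = sqrt((-55/177 - 59/15) - 20411) = sqrt(-1252/295 - 20411) = sqrt(-6022497/295) = I*sqrt(1776636615)/295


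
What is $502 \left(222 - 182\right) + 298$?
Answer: $20378$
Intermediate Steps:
$502 \left(222 - 182\right) + 298 = 502 \cdot 40 + 298 = 20080 + 298 = 20378$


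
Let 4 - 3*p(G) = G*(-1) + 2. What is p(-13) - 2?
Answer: -17/3 ≈ -5.6667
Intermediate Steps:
p(G) = ⅔ + G/3 (p(G) = 4/3 - (G*(-1) + 2)/3 = 4/3 - (-G + 2)/3 = 4/3 - (2 - G)/3 = 4/3 + (-⅔ + G/3) = ⅔ + G/3)
p(-13) - 2 = (⅔ + (⅓)*(-13)) - 2 = (⅔ - 13/3) - 2 = -11/3 - 2 = -17/3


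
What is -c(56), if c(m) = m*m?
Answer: -3136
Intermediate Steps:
c(m) = m²
-c(56) = -1*56² = -1*3136 = -3136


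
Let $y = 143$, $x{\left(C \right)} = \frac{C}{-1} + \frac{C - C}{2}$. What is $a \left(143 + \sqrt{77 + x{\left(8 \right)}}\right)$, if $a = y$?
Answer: $20449 + 143 \sqrt{69} \approx 21637.0$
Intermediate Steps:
$x{\left(C \right)} = - C$ ($x{\left(C \right)} = C \left(-1\right) + 0 \cdot \frac{1}{2} = - C + 0 = - C$)
$a = 143$
$a \left(143 + \sqrt{77 + x{\left(8 \right)}}\right) = 143 \left(143 + \sqrt{77 - 8}\right) = 143 \left(143 + \sqrt{69}\right) = 20449 + 143 \sqrt{69}$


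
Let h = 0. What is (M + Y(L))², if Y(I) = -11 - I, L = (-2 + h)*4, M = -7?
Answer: 100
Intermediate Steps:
L = -8 (L = (-2 + 0)*4 = -2*4 = -8)
(M + Y(L))² = (-7 + (-11 - 1*(-8)))² = (-7 + (-11 + 8))² = (-7 - 3)² = (-10)² = 100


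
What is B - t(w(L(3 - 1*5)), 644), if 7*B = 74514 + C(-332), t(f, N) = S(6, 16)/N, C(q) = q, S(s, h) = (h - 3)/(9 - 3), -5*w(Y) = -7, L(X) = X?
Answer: 40948451/3864 ≈ 10597.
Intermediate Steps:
w(Y) = 7/5 (w(Y) = -⅕*(-7) = 7/5)
S(s, h) = -½ + h/6 (S(s, h) = (-3 + h)/6 = (-3 + h)*(⅙) = -½ + h/6)
t(f, N) = 13/(6*N) (t(f, N) = (-½ + (⅙)*16)/N = (-½ + 8/3)/N = 13/(6*N))
B = 74182/7 (B = (74514 - 332)/7 = (⅐)*74182 = 74182/7 ≈ 10597.)
B - t(w(L(3 - 1*5)), 644) = 74182/7 - 13/(6*644) = 74182/7 - 1*13/3864 = 74182/7 - 13/3864 = 40948451/3864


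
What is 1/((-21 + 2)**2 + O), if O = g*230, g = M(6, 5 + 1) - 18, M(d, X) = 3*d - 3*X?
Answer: -1/3779 ≈ -0.00026462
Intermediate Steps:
M(d, X) = -3*X + 3*d
g = -18 (g = (-3*(5 + 1) + 3*6) - 18 = (-3*6 + 18) - 18 = (-18 + 18) - 18 = 0 - 18 = -18)
O = -4140 (O = -18*230 = -4140)
1/((-21 + 2)**2 + O) = 1/((-21 + 2)**2 - 4140) = 1/((-19)**2 - 4140) = 1/(361 - 4140) = 1/(-3779) = -1/3779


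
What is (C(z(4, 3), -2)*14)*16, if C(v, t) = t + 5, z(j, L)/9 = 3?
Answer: 672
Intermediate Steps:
z(j, L) = 27 (z(j, L) = 9*3 = 27)
C(v, t) = 5 + t
(C(z(4, 3), -2)*14)*16 = ((5 - 2)*14)*16 = (3*14)*16 = 42*16 = 672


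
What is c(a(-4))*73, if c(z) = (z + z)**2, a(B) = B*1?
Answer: 4672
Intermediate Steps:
a(B) = B
c(z) = 4*z**2 (c(z) = (2*z)**2 = 4*z**2)
c(a(-4))*73 = (4*(-4)**2)*73 = (4*16)*73 = 64*73 = 4672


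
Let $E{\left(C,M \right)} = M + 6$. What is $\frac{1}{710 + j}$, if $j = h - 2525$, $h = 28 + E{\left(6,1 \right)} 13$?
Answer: $- \frac{1}{1696} \approx -0.00058962$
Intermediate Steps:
$E{\left(C,M \right)} = 6 + M$
$h = 119$ ($h = 28 + \left(6 + 1\right) 13 = 28 + 7 \cdot 13 = 28 + 91 = 119$)
$j = -2406$ ($j = 119 - 2525 = -2406$)
$\frac{1}{710 + j} = \frac{1}{710 - 2406} = \frac{1}{-1696} = - \frac{1}{1696}$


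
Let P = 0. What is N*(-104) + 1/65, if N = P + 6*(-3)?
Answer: 121681/65 ≈ 1872.0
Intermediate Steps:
N = -18 (N = 0 + 6*(-3) = 0 - 18 = -18)
N*(-104) + 1/65 = -18*(-104) + 1/65 = 1872 + 1/65 = 121681/65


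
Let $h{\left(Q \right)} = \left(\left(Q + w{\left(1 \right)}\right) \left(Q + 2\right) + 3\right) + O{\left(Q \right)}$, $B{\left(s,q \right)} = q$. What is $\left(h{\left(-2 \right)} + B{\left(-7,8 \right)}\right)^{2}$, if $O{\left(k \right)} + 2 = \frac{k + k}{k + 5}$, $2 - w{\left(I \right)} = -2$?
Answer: $\frac{529}{9} \approx 58.778$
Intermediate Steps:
$w{\left(I \right)} = 4$ ($w{\left(I \right)} = 2 - -2 = 2 + 2 = 4$)
$O{\left(k \right)} = -2 + \frac{2 k}{5 + k}$ ($O{\left(k \right)} = -2 + \frac{k + k}{k + 5} = -2 + \frac{2 k}{5 + k}$)
$h{\left(Q \right)} = 3 - \frac{10}{5 + Q} + \left(2 + Q\right) \left(4 + Q\right)$ ($h{\left(Q \right)} = \left(\left(Q + 4\right) \left(Q + 2\right) + 3\right) - \frac{10}{5 + Q} = \left(\left(4 + Q\right) \left(2 + Q\right) + 3\right) - \frac{10}{5 + Q} = \left(\left(2 + Q\right) \left(4 + Q\right) + 3\right) - \frac{10}{5 + Q} = \left(3 + \left(2 + Q\right) \left(4 + Q\right)\right) - \frac{10}{5 + Q} = 3 - \frac{10}{5 + Q} + \left(2 + Q\right) \left(4 + Q\right)$)
$\left(h{\left(-2 \right)} + B{\left(-7,8 \right)}\right)^{2} = \left(\frac{-10 + \left(5 - 2\right) \left(11 + \left(-2\right)^{2} + 6 \left(-2\right)\right)}{5 - 2} + 8\right)^{2} = \left(\frac{-10 + 3 \left(11 + 4 - 12\right)}{3} + 8\right)^{2} = \left(\frac{-10 + 3 \cdot 3}{3} + 8\right)^{2} = \left(\frac{-10 + 9}{3} + 8\right)^{2} = \left(\frac{1}{3} \left(-1\right) + 8\right)^{2} = \left(- \frac{1}{3} + 8\right)^{2} = \left(\frac{23}{3}\right)^{2} = \frac{529}{9}$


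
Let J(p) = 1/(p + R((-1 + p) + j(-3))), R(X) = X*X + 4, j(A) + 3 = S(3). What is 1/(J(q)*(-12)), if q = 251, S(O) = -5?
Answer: -58819/12 ≈ -4901.6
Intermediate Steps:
j(A) = -8 (j(A) = -3 - 5 = -8)
R(X) = 4 + X² (R(X) = X² + 4 = 4 + X²)
J(p) = 1/(4 + p + (-9 + p)²) (J(p) = 1/(p + (4 + ((-1 + p) - 8)²)) = 1/(p + (4 + (-9 + p)²)) = 1/(4 + p + (-9 + p)²))
1/(J(q)*(-12)) = 1/(-12/(4 + 251 + (-9 + 251)²)) = 1/(-12/(4 + 251 + 242²)) = 1/(-12/(4 + 251 + 58564)) = 1/(-12/58819) = -58819/12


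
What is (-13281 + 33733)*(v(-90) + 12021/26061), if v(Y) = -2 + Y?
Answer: -16263369044/8687 ≈ -1.8722e+6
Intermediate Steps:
(-13281 + 33733)*(v(-90) + 12021/26061) = (-13281 + 33733)*((-2 - 90) + 12021/26061) = 20452*(-92 + 12021*(1/26061)) = 20452*(-92 + 4007/8687) = 20452*(-795197/8687) = -16263369044/8687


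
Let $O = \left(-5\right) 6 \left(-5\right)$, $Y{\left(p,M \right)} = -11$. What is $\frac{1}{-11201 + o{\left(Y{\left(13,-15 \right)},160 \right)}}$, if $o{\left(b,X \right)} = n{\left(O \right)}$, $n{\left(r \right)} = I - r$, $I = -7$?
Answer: $- \frac{1}{11358} \approx -8.8044 \cdot 10^{-5}$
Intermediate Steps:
$O = 150$ ($O = \left(-30\right) \left(-5\right) = 150$)
$n{\left(r \right)} = -7 - r$
$o{\left(b,X \right)} = -157$ ($o{\left(b,X \right)} = -7 - 150 = -157$)
$\frac{1}{-11201 + o{\left(Y{\left(13,-15 \right)},160 \right)}} = \frac{1}{-11201 - 157} = \frac{1}{-11358} = - \frac{1}{11358}$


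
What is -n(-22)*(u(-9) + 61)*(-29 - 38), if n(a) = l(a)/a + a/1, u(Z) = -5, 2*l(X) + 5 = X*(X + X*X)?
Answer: 8630538/11 ≈ 7.8459e+5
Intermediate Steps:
l(X) = -5/2 + X*(X + X²)/2 (l(X) = -5/2 + (X*(X + X*X))/2 = -5/2 + (X*(X + X²))/2 = -5/2 + X*(X + X²)/2)
n(a) = a + (-5/2 + a²/2 + a³/2)/a (n(a) = (-5/2 + a²/2 + a³/2)/a + a/1 = (-5/2 + a²/2 + a³/2)/a + a*1 = (-5/2 + a²/2 + a³/2)/a + a = a + (-5/2 + a²/2 + a³/2)/a)
-n(-22)*(u(-9) + 61)*(-29 - 38) = -(½)*(-5 + (-22)³ + 3*(-22)²)/(-22)*(-5 + 61)*(-29 - 38) = -(½)*(-1/22)*(-5 - 10648 + 3*484)*56*(-67) = -(½)*(-1/22)*(-5 - 10648 + 1452)*(-3752) = -(½)*(-1/22)*(-9201)*(-3752) = -9201*(-3752)/44 = -1*(-8630538/11) = 8630538/11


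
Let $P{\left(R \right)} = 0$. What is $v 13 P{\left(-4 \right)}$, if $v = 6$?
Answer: $0$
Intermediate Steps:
$v 13 P{\left(-4 \right)} = 6 \cdot 13 \cdot 0 = 78 \cdot 0 = 0$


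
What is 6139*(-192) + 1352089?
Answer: 173401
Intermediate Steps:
6139*(-192) + 1352089 = -1178688 + 1352089 = 173401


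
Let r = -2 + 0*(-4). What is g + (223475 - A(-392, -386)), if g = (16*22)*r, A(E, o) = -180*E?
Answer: 152211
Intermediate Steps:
r = -2 (r = -2 + 0 = -2)
g = -704 (g = (16*22)*(-2) = 352*(-2) = -704)
g + (223475 - A(-392, -386)) = -704 + (223475 - (-180)*(-392)) = -704 + (223475 - 1*70560) = -704 + (223475 - 70560) = -704 + 152915 = 152211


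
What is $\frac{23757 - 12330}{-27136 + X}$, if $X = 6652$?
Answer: $- \frac{3809}{6828} \approx -0.55785$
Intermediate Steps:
$\frac{23757 - 12330}{-27136 + X} = \frac{23757 - 12330}{-27136 + 6652} = \frac{11427}{-20484} = 11427 \left(- \frac{1}{20484}\right) = - \frac{3809}{6828}$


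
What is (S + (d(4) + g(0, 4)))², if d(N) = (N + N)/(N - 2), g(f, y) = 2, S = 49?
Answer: 3025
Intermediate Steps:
d(N) = 2*N/(-2 + N) (d(N) = (2*N)/(-2 + N) = 2*N/(-2 + N))
(S + (d(4) + g(0, 4)))² = (49 + (2*4/(-2 + 4) + 2))² = (49 + (2*4/2 + 2))² = (49 + (2*4*(½) + 2))² = (49 + (4 + 2))² = (49 + 6)² = 55² = 3025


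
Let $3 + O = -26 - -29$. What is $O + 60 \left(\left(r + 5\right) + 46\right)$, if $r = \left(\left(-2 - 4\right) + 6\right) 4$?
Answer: $3060$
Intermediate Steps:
$r = 0$ ($r = \left(-6 + 6\right) 4 = 0 \cdot 4 = 0$)
$O = 0$ ($O = -3 - -3 = -3 + \left(-26 + 29\right) = -3 + 3 = 0$)
$O + 60 \left(\left(r + 5\right) + 46\right) = 0 + 60 \left(\left(0 + 5\right) + 46\right) = 0 + 60 \left(5 + 46\right) = 0 + 60 \cdot 51 = 0 + 3060 = 3060$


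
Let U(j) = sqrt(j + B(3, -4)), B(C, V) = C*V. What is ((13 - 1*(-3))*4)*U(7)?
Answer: 64*I*sqrt(5) ≈ 143.11*I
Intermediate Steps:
U(j) = sqrt(-12 + j) (U(j) = sqrt(j + 3*(-4)) = sqrt(j - 12) = sqrt(-12 + j))
((13 - 1*(-3))*4)*U(7) = ((13 - 1*(-3))*4)*sqrt(-12 + 7) = ((13 + 3)*4)*sqrt(-5) = (16*4)*(I*sqrt(5)) = 64*(I*sqrt(5)) = 64*I*sqrt(5)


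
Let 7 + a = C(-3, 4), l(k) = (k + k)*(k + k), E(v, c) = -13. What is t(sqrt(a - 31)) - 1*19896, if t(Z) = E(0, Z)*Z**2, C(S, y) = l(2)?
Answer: -19610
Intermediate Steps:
l(k) = 4*k**2 (l(k) = (2*k)*(2*k) = 4*k**2)
C(S, y) = 16 (C(S, y) = 4*2**2 = 4*4 = 16)
a = 9 (a = -7 + 16 = 9)
t(Z) = -13*Z**2
t(sqrt(a - 31)) - 1*19896 = -13*(sqrt(9 - 31))**2 - 1*19896 = -13*(sqrt(-22))**2 - 19896 = -13*(I*sqrt(22))**2 - 19896 = -13*(-22) - 19896 = 286 - 19896 = -19610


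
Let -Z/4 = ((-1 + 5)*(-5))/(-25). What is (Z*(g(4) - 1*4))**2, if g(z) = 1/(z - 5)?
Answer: 256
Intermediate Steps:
g(z) = 1/(-5 + z)
Z = -16/5 (Z = -4*(-1 + 5)*(-5)/(-25) = -4*4*(-5)*(-1)/25 = -(-80)*(-1)/25 = -4*4/5 = -16/5 ≈ -3.2000)
(Z*(g(4) - 1*4))**2 = (-16*(1/(-5 + 4) - 1*4)/5)**2 = (-16*(1/(-1) - 4)/5)**2 = (-16*(-1 - 4)/5)**2 = (-16/5*(-5))**2 = 16**2 = 256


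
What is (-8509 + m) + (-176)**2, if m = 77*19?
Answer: 23930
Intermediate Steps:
m = 1463
(-8509 + m) + (-176)**2 = (-8509 + 1463) + (-176)**2 = -7046 + 30976 = 23930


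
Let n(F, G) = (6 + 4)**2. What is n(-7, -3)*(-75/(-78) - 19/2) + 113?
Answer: -9631/13 ≈ -740.85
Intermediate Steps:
n(F, G) = 100 (n(F, G) = 10**2 = 100)
n(-7, -3)*(-75/(-78) - 19/2) + 113 = 100*(-75/(-78) - 19/2) + 113 = 100*(-75*(-1/78) - 19*1/2) + 113 = 100*(25/26 - 19/2) + 113 = 100*(-111/13) + 113 = -11100/13 + 113 = -9631/13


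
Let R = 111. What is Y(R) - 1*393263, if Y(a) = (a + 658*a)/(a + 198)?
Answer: -40481706/103 ≈ -3.9303e+5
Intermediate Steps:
Y(a) = 659*a/(198 + a) (Y(a) = (659*a)/(198 + a) = 659*a/(198 + a))
Y(R) - 1*393263 = 659*111/(198 + 111) - 1*393263 = 659*111/309 - 393263 = 659*111*(1/309) - 393263 = 24383/103 - 393263 = -40481706/103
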